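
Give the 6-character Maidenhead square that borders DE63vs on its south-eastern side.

Longitude subsquare v = 21; +1 → 22 = w.
Latitude subsquare s = 18; −1 → 17 = r.

DE63wr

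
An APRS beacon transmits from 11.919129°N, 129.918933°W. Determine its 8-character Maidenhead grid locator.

CK51aw90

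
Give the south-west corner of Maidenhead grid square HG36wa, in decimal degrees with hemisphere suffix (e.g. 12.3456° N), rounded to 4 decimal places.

Field H=7, G=6: +7·20° lon, +6·10° lat → SW at lon -40°, lat -30°.
Square 3, 6: +3·2° lon, +6·1° lat → SW at lon -34°, lat -24°.
Subsquare w=22, a=0: +22·0.0833333° lon, +0·0.0416667° lat → SW at lon -32.1667°, lat -24°.
latitude 24.0000° S, longitude 32.1667° W.

24.0000° S, 32.1667° W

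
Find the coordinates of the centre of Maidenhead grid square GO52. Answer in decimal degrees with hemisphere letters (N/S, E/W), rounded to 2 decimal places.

52.50° N, 49.00° W

Field G=6, O=14: +6·20° lon, +14·10° lat → SW at lon -60°, lat 50°.
Square 5, 2: +5·2° lon, +2·1° lat → SW at lon -50°, lat 52°.
Cell spans 2° lon × 1° lat. Centre is SW corner plus half of each.
latitude 52.50° N, longitude 49.00° W.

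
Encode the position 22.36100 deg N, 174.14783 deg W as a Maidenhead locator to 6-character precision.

Add 180° to longitude and 90° to latitude: 5.8522, 112.3610.
Field: lon ⌊5.8522/20⌋ = 0 → A; lat ⌊112.3610/10⌋ = 11 → L.
Square: lon ⌊5.8522/2⌋ = 2; lat ⌊2.3610/1⌋ = 2.
Subsquare: lon ⌊1.8522/0.0833333⌋ = 22 → w; lat ⌊0.3610/0.0416667⌋ = 8 → i.

AL22wi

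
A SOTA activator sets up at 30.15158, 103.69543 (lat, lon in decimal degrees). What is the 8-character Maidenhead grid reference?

OM10ud36

Shift to the Maidenhead origin (180°W, 90°S): lon 283.69543, lat 120.15158.
Field: 283.69543/20 → 14 → O, 120.15158/10 → 12 → M; chars OM.
Square: 3.69543/2 → 1, 0.15158/1 → 0; chars 10.
Subsquare: 1.69543/0.0833333 → 20 → u, 0.15158/0.0416667 → 3 → d; chars ud.
Extended square: 0.02876/0.00833333 → 3, 0.02658/0.00416667 → 6; chars 36.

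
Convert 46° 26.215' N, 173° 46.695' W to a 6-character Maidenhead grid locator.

Add 180° to longitude and 90° to latitude: 6.2217, 136.4369.
Field: 6.2217/20 → 0 → A, 136.4369/10 → 13 → N; chars AN.
Square: 6.2217/2 → 3, 6.4369/1 → 6; chars 36.
Subsquare: 0.2217/0.0833333 → 2 → c, 0.4369/0.0416667 → 10 → k; chars ck.

AN36ck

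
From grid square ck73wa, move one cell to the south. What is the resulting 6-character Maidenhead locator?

CK72wx

Latitude subsquare a = 0; −1 → -1, wraps to 23 = x, carry into square.
Latitude square 3; −1 → 2.
The longitude characters are unchanged.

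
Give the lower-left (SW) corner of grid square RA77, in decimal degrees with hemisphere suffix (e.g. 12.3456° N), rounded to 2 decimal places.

83.00° S, 174.00° E

Field R=17, A=0: +17·20° lon, +0·10° lat → SW at lon 160°, lat -90°.
Square 7, 7: +7·2° lon, +7·1° lat → SW at lon 174°, lat -83°.
latitude 83.00° S, longitude 174.00° E.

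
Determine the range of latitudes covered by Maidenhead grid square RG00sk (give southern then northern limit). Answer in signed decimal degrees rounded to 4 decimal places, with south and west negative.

-29.5833, -29.5417

Field R=17, G=6: +17·20° lon, +6·10° lat → SW at lon 160°, lat -30°.
Square 0, 0: +0·2° lon, +0·1° lat → SW at lon 160°, lat -30°.
Subsquare s=18, k=10: +18·0.0833333° lon, +10·0.0416667° lat → SW at lon 161.5°, lat -29.5833°.
Cell spans 0.0833333° lon × 0.0416667° lat.
south -29.5833, north -29.5417.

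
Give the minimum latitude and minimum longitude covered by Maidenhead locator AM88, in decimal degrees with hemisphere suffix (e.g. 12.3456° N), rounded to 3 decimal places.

Field A=0, M=12: +0·20° lon, +12·10° lat → SW at lon -180°, lat 30°.
Square 8, 8: +8·2° lon, +8·1° lat → SW at lon -164°, lat 38°.
latitude 38.000° N, longitude 164.000° W.

38.000° N, 164.000° W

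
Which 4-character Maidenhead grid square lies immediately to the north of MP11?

MP12

Latitude square 1; +1 → 2.
The longitude characters are unchanged.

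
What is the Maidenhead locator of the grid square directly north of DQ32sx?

DQ33sa

Latitude subsquare x = 23; +1 → 24, wraps to 0 = a, carry into square.
Latitude square 2; +1 → 3.
The longitude characters are unchanged.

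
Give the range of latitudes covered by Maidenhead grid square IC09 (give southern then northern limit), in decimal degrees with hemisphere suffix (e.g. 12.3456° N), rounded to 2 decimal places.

Field I=8, C=2: +8·20° lon, +2·10° lat → SW at lon -20°, lat -70°.
Square 0, 9: +0·2° lon, +9·1° lat → SW at lon -20°, lat -61°.
Cell spans 2° lon × 1° lat.
south 61.00° S, north 60.00° S.

61.00° S, 60.00° S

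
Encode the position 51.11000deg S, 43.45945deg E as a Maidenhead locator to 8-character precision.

LD18rv53

Shift to the Maidenhead origin (180°W, 90°S): lon 223.45945, lat 38.89000.
Field: 223.45945/20 → 11 → L, 38.89000/10 → 3 → D; chars LD.
Square: 3.45945/2 → 1, 8.89000/1 → 8; chars 18.
Subsquare: 1.45945/0.0833333 → 17 → r, 0.89000/0.0416667 → 21 → v; chars rv.
Extended square: 0.04278/0.00833333 → 5, 0.01500/0.00416667 → 3; chars 53.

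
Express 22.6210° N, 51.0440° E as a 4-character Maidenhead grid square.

LL52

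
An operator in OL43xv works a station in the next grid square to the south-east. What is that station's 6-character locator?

Longitude subsquare x = 23; +1 → 24, wraps to 0 = a, carry into square.
Longitude square 4; +1 → 5.
Latitude subsquare v = 21; −1 → 20 = u.

OL53au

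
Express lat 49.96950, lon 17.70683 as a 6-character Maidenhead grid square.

JN89ux

Shift to the Maidenhead origin (180°W, 90°S): lon 197.7068, lat 139.9695.
Field: lon ⌊197.7068/20⌋ = 9 → J; lat ⌊139.9695/10⌋ = 13 → N.
Square: lon ⌊17.7068/2⌋ = 8; lat ⌊9.9695/1⌋ = 9.
Subsquare: lon ⌊1.7068/0.0833333⌋ = 20 → u; lat ⌊0.9695/0.0416667⌋ = 23 → x.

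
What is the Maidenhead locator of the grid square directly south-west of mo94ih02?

Longitude extended square 0; −1 → -1, wraps to 9, carry into subsquare.
Longitude subsquare i = 8; −1 → 7 = h.
Latitude extended square 2; −1 → 1.

MO94hh91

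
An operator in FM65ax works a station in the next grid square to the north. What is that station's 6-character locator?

FM66aa

Latitude subsquare x = 23; +1 → 24, wraps to 0 = a, carry into square.
Latitude square 5; +1 → 6.
The longitude characters are unchanged.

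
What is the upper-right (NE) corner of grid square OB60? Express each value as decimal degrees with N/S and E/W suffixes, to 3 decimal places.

79.000° S, 114.000° E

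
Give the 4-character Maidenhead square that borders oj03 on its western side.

Longitude square 0; −1 → -1, wraps to 9, carry into field.
Longitude field O = 14; −1 → 13 = N.
The latitude characters are unchanged.

NJ93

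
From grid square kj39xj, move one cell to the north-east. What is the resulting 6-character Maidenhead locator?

Longitude subsquare x = 23; +1 → 24, wraps to 0 = a, carry into square.
Longitude square 3; +1 → 4.
Latitude subsquare j = 9; +1 → 10 = k.

KJ49ak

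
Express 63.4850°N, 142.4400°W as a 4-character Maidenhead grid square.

Offset from 180°W / 90°S: lon 37.56°, lat 153.49°.
Field (20°×10°, letters A–R): 37.56/20 → 1 → B, 153.49/10 → 15 → P; chars BP.
Square (2°×1°, digits 0–9): 17.56/2 → 8, 3.49/1 → 3; chars 83.

BP83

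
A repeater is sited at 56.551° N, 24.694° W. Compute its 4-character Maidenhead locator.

Shift to the Maidenhead origin (180°W, 90°S): lon 155.31, lat 146.55.
Field: lon ⌊155.31/20⌋ = 7 → H; lat ⌊146.55/10⌋ = 14 → O.
Square: lon ⌊15.31/2⌋ = 7; lat ⌊6.55/1⌋ = 6.

HO76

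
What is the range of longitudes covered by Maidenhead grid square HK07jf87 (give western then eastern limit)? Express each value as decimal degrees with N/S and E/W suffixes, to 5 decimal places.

39.18333° W, 39.17500° W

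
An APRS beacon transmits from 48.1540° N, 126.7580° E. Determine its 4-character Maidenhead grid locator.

PN38

Add 180° to longitude and 90° to latitude: 306.76, 138.15.
Field: 306.76/20 → 15 → P, 138.15/10 → 13 → N; chars PN.
Square: 6.76/2 → 3, 8.15/1 → 8; chars 38.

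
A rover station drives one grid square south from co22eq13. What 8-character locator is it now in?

CO22eq12

Latitude extended square 3; −1 → 2.
The longitude characters are unchanged.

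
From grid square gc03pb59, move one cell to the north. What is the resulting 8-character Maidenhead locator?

GC03pc50

Latitude extended square 9; +1 → 10, wraps to 0, carry into subsquare.
Latitude subsquare b = 1; +1 → 2 = c.
The longitude characters are unchanged.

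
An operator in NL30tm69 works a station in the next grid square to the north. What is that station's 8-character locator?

Latitude extended square 9; +1 → 10, wraps to 0, carry into subsquare.
Latitude subsquare m = 12; +1 → 13 = n.
The longitude characters are unchanged.

NL30tn60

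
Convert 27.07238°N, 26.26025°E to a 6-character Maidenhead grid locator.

KL37db

Shift to the Maidenhead origin (180°W, 90°S): lon 206.2602, lat 117.0724.
Field: lon ⌊206.2602/20⌋ = 10 → K; lat ⌊117.0724/10⌋ = 11 → L.
Square: lon ⌊6.2602/2⌋ = 3; lat ⌊7.0724/1⌋ = 7.
Subsquare: lon ⌊0.2602/0.0833333⌋ = 3 → d; lat ⌊0.0724/0.0416667⌋ = 1 → b.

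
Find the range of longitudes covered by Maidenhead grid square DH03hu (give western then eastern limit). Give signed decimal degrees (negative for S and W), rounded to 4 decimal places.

Field D=3, H=7: +3·20° lon, +7·10° lat → SW at lon -120°, lat -20°.
Square 0, 3: +0·2° lon, +3·1° lat → SW at lon -120°, lat -17°.
Subsquare h=7, u=20: +7·0.0833333° lon, +20·0.0416667° lat → SW at lon -119.417°, lat -16.1667°.
Cell spans 0.0833333° lon × 0.0416667° lat.
west -119.4167, east -119.3333.

-119.4167, -119.3333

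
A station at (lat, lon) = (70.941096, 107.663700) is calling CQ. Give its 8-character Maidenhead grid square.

Add 180° to longitude and 90° to latitude: 287.66370, 160.94110.
Field (20°×10°, letters A–R): 287.66370/20 → 14 → O, 160.94110/10 → 16 → Q; chars OQ.
Square (2°×1°, digits 0–9): 7.66370/2 → 3, 0.94110/1 → 0; chars 30.
Subsquare (5′×2.5′, letters a–x): 1.66370/0.0833333 → 19 → t, 0.94110/0.0416667 → 22 → w; chars tw.
Extended square (30″×15″, digits 0–9): 0.08037/0.00833333 → 9, 0.02443/0.00416667 → 5; chars 95.

OQ30tw95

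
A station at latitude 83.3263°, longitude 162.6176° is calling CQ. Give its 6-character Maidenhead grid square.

RR13hh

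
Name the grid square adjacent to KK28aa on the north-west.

KK18xb

Longitude subsquare a = 0; −1 → -1, wraps to 23 = x, carry into square.
Longitude square 2; −1 → 1.
Latitude subsquare a = 0; +1 → 1 = b.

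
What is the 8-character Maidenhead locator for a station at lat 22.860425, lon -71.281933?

FL42iu66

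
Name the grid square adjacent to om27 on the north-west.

OM18

Longitude square 2; −1 → 1.
Latitude square 7; +1 → 8.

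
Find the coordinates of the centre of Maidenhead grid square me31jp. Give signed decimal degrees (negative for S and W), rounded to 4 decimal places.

-48.3542, 66.7917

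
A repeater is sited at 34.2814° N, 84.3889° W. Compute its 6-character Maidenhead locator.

EM74tg

Add 180° to longitude and 90° to latitude: 95.6111, 124.2814.
Field (20°×10°, letters A–R): lon ⌊95.6111/20⌋ = 4 → E; lat ⌊124.2814/10⌋ = 12 → M.
Square (2°×1°, digits 0–9): lon ⌊15.6111/2⌋ = 7; lat ⌊4.2814/1⌋ = 4.
Subsquare (5′×2.5′, letters a–x): lon ⌊1.6111/0.0833333⌋ = 19 → t; lat ⌊0.2814/0.0416667⌋ = 6 → g.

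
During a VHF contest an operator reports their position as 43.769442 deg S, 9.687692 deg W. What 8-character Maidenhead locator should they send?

IE56df75

Offset from 180°W / 90°S: lon 170.31231°, lat 46.23056°.
Field: 170.31231/20 → 8 → I, 46.23056/10 → 4 → E; chars IE.
Square: 10.31231/2 → 5, 6.23056/1 → 6; chars 56.
Subsquare: 0.31231/0.0833333 → 3 → d, 0.23056/0.0416667 → 5 → f; chars df.
Extended square: 0.06231/0.00833333 → 7, 0.02222/0.00416667 → 5; chars 75.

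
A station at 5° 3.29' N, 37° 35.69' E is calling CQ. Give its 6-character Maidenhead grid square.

Offset from 180°W / 90°S: lon 217.5948°, lat 95.0548°.
Field (20°×10°, letters A–R): lon ⌊217.5948/20⌋ = 10 → K; lat ⌊95.0548/10⌋ = 9 → J.
Square (2°×1°, digits 0–9): lon ⌊17.5948/2⌋ = 8; lat ⌊5.0548/1⌋ = 5.
Subsquare (5′×2.5′, letters a–x): lon ⌊1.5948/0.0833333⌋ = 19 → t; lat ⌊0.0548/0.0416667⌋ = 1 → b.

KJ85tb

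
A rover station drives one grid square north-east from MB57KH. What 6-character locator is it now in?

Longitude subsquare k = 10; +1 → 11 = l.
Latitude subsquare h = 7; +1 → 8 = i.

MB57li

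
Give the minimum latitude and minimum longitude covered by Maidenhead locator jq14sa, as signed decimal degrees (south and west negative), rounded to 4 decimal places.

Field J=9, Q=16: +9·20° lon, +16·10° lat → SW at lon 0°, lat 70°.
Square 1, 4: +1·2° lon, +4·1° lat → SW at lon 2°, lat 74°.
Subsquare s=18, a=0: +18·0.0833333° lon, +0·0.0416667° lat → SW at lon 3.5°, lat 74°.
latitude 74.0000, longitude 3.5000.

74.0000, 3.5000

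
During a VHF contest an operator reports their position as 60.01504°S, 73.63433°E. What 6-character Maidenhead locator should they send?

MC69tx

Shift to the Maidenhead origin (180°W, 90°S): lon 253.6343, lat 29.9850.
Field (20°×10°, letters A–R): 253.6343/20 → 12 → M, 29.9850/10 → 2 → C; chars MC.
Square (2°×1°, digits 0–9): 13.6343/2 → 6, 9.9850/1 → 9; chars 69.
Subsquare (5′×2.5′, letters a–x): 1.6343/0.0833333 → 19 → t, 0.9850/0.0416667 → 23 → x; chars tx.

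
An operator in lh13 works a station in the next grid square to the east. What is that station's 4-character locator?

LH23

Longitude square 1; +1 → 2.
The latitude characters are unchanged.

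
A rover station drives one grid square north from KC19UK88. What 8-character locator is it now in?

Latitude extended square 8; +1 → 9.
The longitude characters are unchanged.

KC19uk89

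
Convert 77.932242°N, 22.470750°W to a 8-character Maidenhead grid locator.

HQ87sw33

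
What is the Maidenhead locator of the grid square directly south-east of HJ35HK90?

Longitude extended square 9; +1 → 10, wraps to 0, carry into subsquare.
Longitude subsquare h = 7; +1 → 8 = i.
Latitude extended square 0; −1 → -1, wraps to 9, carry into subsquare.
Latitude subsquare k = 10; −1 → 9 = j.

HJ35ij09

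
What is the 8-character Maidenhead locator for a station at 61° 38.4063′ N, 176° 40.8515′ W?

Add 180° to longitude and 90° to latitude: 3.31914, 151.64011.
Field: lon ⌊3.31914/20⌋ = 0 → A; lat ⌊151.64011/10⌋ = 15 → P.
Square: lon ⌊3.31914/2⌋ = 1; lat ⌊1.64011/1⌋ = 1.
Subsquare: lon ⌊1.31914/0.0833333⌋ = 15 → p; lat ⌊0.64011/0.0416667⌋ = 15 → p.
Extended square: lon ⌊0.06914/0.00833333⌋ = 8; lat ⌊0.01511/0.00416667⌋ = 3.

AP11pp83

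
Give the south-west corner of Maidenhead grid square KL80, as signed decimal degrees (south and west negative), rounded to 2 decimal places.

Field K=10, L=11: +10·20° lon, +11·10° lat → SW at lon 20°, lat 20°.
Square 8, 0: +8·2° lon, +0·1° lat → SW at lon 36°, lat 20°.
latitude 20.00, longitude 36.00.

20.00, 36.00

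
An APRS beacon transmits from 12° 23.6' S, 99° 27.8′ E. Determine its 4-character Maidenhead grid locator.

NH97

Shift to the Maidenhead origin (180°W, 90°S): lon 279.46, lat 77.61.
Field: lon ⌊279.46/20⌋ = 13 → N; lat ⌊77.61/10⌋ = 7 → H.
Square: lon ⌊19.46/2⌋ = 9; lat ⌊7.61/1⌋ = 7.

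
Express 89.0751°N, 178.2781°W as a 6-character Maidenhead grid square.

Offset from 180°W / 90°S: lon 1.7219°, lat 179.0751°.
Field: lon ⌊1.7219/20⌋ = 0 → A; lat ⌊179.0751/10⌋ = 17 → R.
Square: lon ⌊1.7219/2⌋ = 0; lat ⌊9.0751/1⌋ = 9.
Subsquare: lon ⌊1.7219/0.0833333⌋ = 20 → u; lat ⌊0.0751/0.0416667⌋ = 1 → b.

AR09ub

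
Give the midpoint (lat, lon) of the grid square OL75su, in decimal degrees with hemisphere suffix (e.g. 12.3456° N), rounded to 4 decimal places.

Field O=14, L=11: +14·20° lon, +11·10° lat → SW at lon 100°, lat 20°.
Square 7, 5: +7·2° lon, +5·1° lat → SW at lon 114°, lat 25°.
Subsquare s=18, u=20: +18·0.0833333° lon, +20·0.0416667° lat → SW at lon 115.5°, lat 25.8333°.
Cell spans 0.0833333° lon × 0.0416667° lat. Centre is SW corner plus half of each.
latitude 25.8542° N, longitude 115.5417° E.

25.8542° N, 115.5417° E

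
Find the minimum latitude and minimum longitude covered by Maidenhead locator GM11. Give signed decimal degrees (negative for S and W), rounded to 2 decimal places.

31.00, -58.00

Field G=6, M=12: +6·20° lon, +12·10° lat → SW at lon -60°, lat 30°.
Square 1, 1: +1·2° lon, +1·1° lat → SW at lon -58°, lat 31°.
latitude 31.00, longitude -58.00.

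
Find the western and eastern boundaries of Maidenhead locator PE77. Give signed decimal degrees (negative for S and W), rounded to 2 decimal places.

Field P=15, E=4: +15·20° lon, +4·10° lat → SW at lon 120°, lat -50°.
Square 7, 7: +7·2° lon, +7·1° lat → SW at lon 134°, lat -43°.
Cell spans 2° lon × 1° lat.
west 134.00, east 136.00.

134.00, 136.00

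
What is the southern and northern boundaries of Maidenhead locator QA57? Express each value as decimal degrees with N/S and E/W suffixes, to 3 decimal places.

83.000° S, 82.000° S

Field Q=16, A=0: +16·20° lon, +0·10° lat → SW at lon 140°, lat -90°.
Square 5, 7: +5·2° lon, +7·1° lat → SW at lon 150°, lat -83°.
Cell spans 2° lon × 1° lat.
south 83.000° S, north 82.000° S.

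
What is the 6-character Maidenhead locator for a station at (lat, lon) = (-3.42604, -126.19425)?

Offset from 180°W / 90°S: lon 53.8058°, lat 86.5740°.
Field: lon ⌊53.8058/20⌋ = 2 → C; lat ⌊86.5740/10⌋ = 8 → I.
Square: lon ⌊13.8058/2⌋ = 6; lat ⌊6.5740/1⌋ = 6.
Subsquare: lon ⌊1.8058/0.0833333⌋ = 21 → v; lat ⌊0.5740/0.0416667⌋ = 13 → n.

CI66vn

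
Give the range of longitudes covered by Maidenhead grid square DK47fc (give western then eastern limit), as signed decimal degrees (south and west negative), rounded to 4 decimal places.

Field D=3, K=10: +3·20° lon, +10·10° lat → SW at lon -120°, lat 10°.
Square 4, 7: +4·2° lon, +7·1° lat → SW at lon -112°, lat 17°.
Subsquare f=5, c=2: +5·0.0833333° lon, +2·0.0416667° lat → SW at lon -111.583°, lat 17.0833°.
Cell spans 0.0833333° lon × 0.0416667° lat.
west -111.5833, east -111.5000.

-111.5833, -111.5000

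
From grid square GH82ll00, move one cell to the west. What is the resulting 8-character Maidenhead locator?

GH82kl90

Longitude extended square 0; −1 → -1, wraps to 9, carry into subsquare.
Longitude subsquare l = 11; −1 → 10 = k.
The latitude characters are unchanged.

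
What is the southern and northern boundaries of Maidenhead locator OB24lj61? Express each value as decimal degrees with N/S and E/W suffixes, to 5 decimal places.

75.62083° S, 75.61667° S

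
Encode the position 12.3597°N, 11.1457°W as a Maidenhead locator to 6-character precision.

Shift to the Maidenhead origin (180°W, 90°S): lon 168.8543, lat 102.3597.
Field (20°×10°, letters A–R): lon ⌊168.8543/20⌋ = 8 → I; lat ⌊102.3597/10⌋ = 10 → K.
Square (2°×1°, digits 0–9): lon ⌊8.8543/2⌋ = 4; lat ⌊2.3597/1⌋ = 2.
Subsquare (5′×2.5′, letters a–x): lon ⌊0.8543/0.0833333⌋ = 10 → k; lat ⌊0.3597/0.0416667⌋ = 8 → i.

IK42ki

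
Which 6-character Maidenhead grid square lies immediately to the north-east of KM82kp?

Longitude subsquare k = 10; +1 → 11 = l.
Latitude subsquare p = 15; +1 → 16 = q.

KM82lq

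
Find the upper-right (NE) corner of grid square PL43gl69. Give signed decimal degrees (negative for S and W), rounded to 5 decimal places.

23.50000, 128.55833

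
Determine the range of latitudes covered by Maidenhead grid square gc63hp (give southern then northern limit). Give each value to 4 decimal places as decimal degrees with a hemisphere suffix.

66.3750° S, 66.3333° S

Field G=6, C=2: +6·20° lon, +2·10° lat → SW at lon -60°, lat -70°.
Square 6, 3: +6·2° lon, +3·1° lat → SW at lon -48°, lat -67°.
Subsquare h=7, p=15: +7·0.0833333° lon, +15·0.0416667° lat → SW at lon -47.4167°, lat -66.375°.
Cell spans 0.0833333° lon × 0.0416667° lat.
south 66.3750° S, north 66.3333° S.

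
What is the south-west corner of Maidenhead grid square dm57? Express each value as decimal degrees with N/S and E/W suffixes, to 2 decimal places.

Field D=3, M=12: +3·20° lon, +12·10° lat → SW at lon -120°, lat 30°.
Square 5, 7: +5·2° lon, +7·1° lat → SW at lon -110°, lat 37°.
latitude 37.00° N, longitude 110.00° W.

37.00° N, 110.00° W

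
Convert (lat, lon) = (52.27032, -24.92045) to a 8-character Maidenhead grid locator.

HO72mg94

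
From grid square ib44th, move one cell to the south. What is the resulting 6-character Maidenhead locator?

IB44tg

Latitude subsquare h = 7; −1 → 6 = g.
The longitude characters are unchanged.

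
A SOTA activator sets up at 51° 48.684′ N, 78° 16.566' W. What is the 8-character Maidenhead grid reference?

Offset from 180°W / 90°S: lon 101.72390°, lat 141.81140°.
Field: lon ⌊101.72390/20⌋ = 5 → F; lat ⌊141.81140/10⌋ = 14 → O.
Square: lon ⌊1.72390/2⌋ = 0; lat ⌊1.81140/1⌋ = 1.
Subsquare: lon ⌊1.72390/0.0833333⌋ = 20 → u; lat ⌊0.81140/0.0416667⌋ = 19 → t.
Extended square: lon ⌊0.05723/0.00833333⌋ = 6; lat ⌊0.01973/0.00416667⌋ = 4.

FO01ut64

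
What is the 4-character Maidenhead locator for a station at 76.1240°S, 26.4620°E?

Offset from 180°W / 90°S: lon 206.46°, lat 13.88°.
Field (20°×10°, letters A–R): lon ⌊206.46/20⌋ = 10 → K; lat ⌊13.88/10⌋ = 1 → B.
Square (2°×1°, digits 0–9): lon ⌊6.46/2⌋ = 3; lat ⌊3.88/1⌋ = 3.

KB33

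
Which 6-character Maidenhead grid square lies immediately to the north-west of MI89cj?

MI89bk

Longitude subsquare c = 2; −1 → 1 = b.
Latitude subsquare j = 9; +1 → 10 = k.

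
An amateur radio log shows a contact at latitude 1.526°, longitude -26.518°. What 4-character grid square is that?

Shift to the Maidenhead origin (180°W, 90°S): lon 153.48, lat 91.53.
Field: lon ⌊153.48/20⌋ = 7 → H; lat ⌊91.53/10⌋ = 9 → J.
Square: lon ⌊13.48/2⌋ = 6; lat ⌊1.53/1⌋ = 1.

HJ61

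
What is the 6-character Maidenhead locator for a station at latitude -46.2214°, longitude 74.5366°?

ME73gs

Shift to the Maidenhead origin (180°W, 90°S): lon 254.5366, lat 43.7786.
Field (20°×10°, letters A–R): lon ⌊254.5366/20⌋ = 12 → M; lat ⌊43.7786/10⌋ = 4 → E.
Square (2°×1°, digits 0–9): lon ⌊14.5366/2⌋ = 7; lat ⌊3.7786/1⌋ = 3.
Subsquare (5′×2.5′, letters a–x): lon ⌊0.5366/0.0833333⌋ = 6 → g; lat ⌊0.7786/0.0416667⌋ = 18 → s.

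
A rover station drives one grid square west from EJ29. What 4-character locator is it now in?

Longitude square 2; −1 → 1.
The latitude characters are unchanged.

EJ19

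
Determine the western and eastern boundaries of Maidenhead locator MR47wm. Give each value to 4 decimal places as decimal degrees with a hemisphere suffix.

Field M=12, R=17: +12·20° lon, +17·10° lat → SW at lon 60°, lat 80°.
Square 4, 7: +4·2° lon, +7·1° lat → SW at lon 68°, lat 87°.
Subsquare w=22, m=12: +22·0.0833333° lon, +12·0.0416667° lat → SW at lon 69.8333°, lat 87.5°.
Cell spans 0.0833333° lon × 0.0416667° lat.
west 69.8333° E, east 69.9167° E.

69.8333° E, 69.9167° E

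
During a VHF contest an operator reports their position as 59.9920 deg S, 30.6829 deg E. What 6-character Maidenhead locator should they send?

KD50ia

Offset from 180°W / 90°S: lon 210.6829°, lat 30.0080°.
Field: lon ⌊210.6829/20⌋ = 10 → K; lat ⌊30.0080/10⌋ = 3 → D.
Square: lon ⌊10.6829/2⌋ = 5; lat ⌊0.0080/1⌋ = 0.
Subsquare: lon ⌊0.6829/0.0833333⌋ = 8 → i; lat ⌊0.0080/0.0416667⌋ = 0 → a.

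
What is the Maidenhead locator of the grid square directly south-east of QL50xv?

QL60au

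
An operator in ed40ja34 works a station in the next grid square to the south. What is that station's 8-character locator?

Latitude extended square 4; −1 → 3.
The longitude characters are unchanged.

ED40ja33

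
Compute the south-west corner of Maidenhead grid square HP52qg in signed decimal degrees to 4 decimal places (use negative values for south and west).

62.2500, -28.6667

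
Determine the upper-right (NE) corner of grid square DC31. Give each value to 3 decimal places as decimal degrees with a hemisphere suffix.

68.000° S, 112.000° W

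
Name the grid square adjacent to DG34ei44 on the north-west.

Longitude extended square 4; −1 → 3.
Latitude extended square 4; +1 → 5.

DG34ei35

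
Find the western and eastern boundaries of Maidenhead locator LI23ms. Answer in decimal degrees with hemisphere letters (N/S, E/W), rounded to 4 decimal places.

45.0000° E, 45.0833° E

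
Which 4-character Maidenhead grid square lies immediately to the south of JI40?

JH49

Latitude square 0; −1 → -1, wraps to 9, carry into field.
Latitude field I = 8; −1 → 7 = H.
The longitude characters are unchanged.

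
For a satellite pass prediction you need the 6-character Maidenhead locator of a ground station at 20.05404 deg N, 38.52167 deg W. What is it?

Shift to the Maidenhead origin (180°W, 90°S): lon 141.4783, lat 110.0540.
Field: lon ⌊141.4783/20⌋ = 7 → H; lat ⌊110.0540/10⌋ = 11 → L.
Square: lon ⌊1.4783/2⌋ = 0; lat ⌊0.0540/1⌋ = 0.
Subsquare: lon ⌊1.4783/0.0833333⌋ = 17 → r; lat ⌊0.0540/0.0416667⌋ = 1 → b.

HL00rb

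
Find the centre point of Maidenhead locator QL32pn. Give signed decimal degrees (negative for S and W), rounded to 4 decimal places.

Field Q=16, L=11: +16·20° lon, +11·10° lat → SW at lon 140°, lat 20°.
Square 3, 2: +3·2° lon, +2·1° lat → SW at lon 146°, lat 22°.
Subsquare p=15, n=13: +15·0.0833333° lon, +13·0.0416667° lat → SW at lon 147.25°, lat 22.5417°.
Cell spans 0.0833333° lon × 0.0416667° lat. Centre is SW corner plus half of each.
latitude 22.5625, longitude 147.2917.

22.5625, 147.2917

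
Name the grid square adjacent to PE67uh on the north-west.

Longitude subsquare u = 20; −1 → 19 = t.
Latitude subsquare h = 7; +1 → 8 = i.

PE67ti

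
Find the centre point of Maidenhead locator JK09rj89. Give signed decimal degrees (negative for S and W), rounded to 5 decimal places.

Field J=9, K=10: +9·20° lon, +10·10° lat → SW at lon 0°, lat 10°.
Square 0, 9: +0·2° lon, +9·1° lat → SW at lon 0°, lat 19°.
Subsquare r=17, j=9: +17·0.0833333° lon, +9·0.0416667° lat → SW at lon 1.41667°, lat 19.375°.
Extended square 8, 9: +8·0.00833333° lon, +9·0.00416667° lat → SW at lon 1.48333°, lat 19.4125°.
Cell spans 0.00833333° lon × 0.00416667° lat. Centre is SW corner plus half of each.
latitude 19.41458, longitude 1.48750.

19.41458, 1.48750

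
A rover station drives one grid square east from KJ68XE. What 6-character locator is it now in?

KJ78ae

Longitude subsquare x = 23; +1 → 24, wraps to 0 = a, carry into square.
Longitude square 6; +1 → 7.
The latitude characters are unchanged.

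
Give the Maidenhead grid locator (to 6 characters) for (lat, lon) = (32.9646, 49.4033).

LM42qx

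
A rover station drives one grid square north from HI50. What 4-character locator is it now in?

Latitude square 0; +1 → 1.
The longitude characters are unchanged.

HI51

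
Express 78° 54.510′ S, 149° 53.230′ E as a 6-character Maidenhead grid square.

QB41wc

Shift to the Maidenhead origin (180°W, 90°S): lon 329.8872, lat 11.0915.
Field: lon ⌊329.8872/20⌋ = 16 → Q; lat ⌊11.0915/10⌋ = 1 → B.
Square: lon ⌊9.8872/2⌋ = 4; lat ⌊1.0915/1⌋ = 1.
Subsquare: lon ⌊1.8872/0.0833333⌋ = 22 → w; lat ⌊0.0915/0.0416667⌋ = 2 → c.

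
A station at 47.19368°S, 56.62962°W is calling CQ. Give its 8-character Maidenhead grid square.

GE12qt43

Shift to the Maidenhead origin (180°W, 90°S): lon 123.37038, lat 42.80632.
Field: 123.37038/20 → 6 → G, 42.80632/10 → 4 → E; chars GE.
Square: 3.37038/2 → 1, 2.80632/1 → 2; chars 12.
Subsquare: 1.37038/0.0833333 → 16 → q, 0.80632/0.0416667 → 19 → t; chars qt.
Extended square: 0.03705/0.00833333 → 4, 0.01465/0.00416667 → 3; chars 43.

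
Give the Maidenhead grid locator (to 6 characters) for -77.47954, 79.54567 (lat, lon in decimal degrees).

MB92sm

Shift to the Maidenhead origin (180°W, 90°S): lon 259.5457, lat 12.5205.
Field: 259.5457/20 → 12 → M, 12.5205/10 → 1 → B; chars MB.
Square: 19.5457/2 → 9, 2.5205/1 → 2; chars 92.
Subsquare: 1.5457/0.0833333 → 18 → s, 0.5205/0.0416667 → 12 → m; chars sm.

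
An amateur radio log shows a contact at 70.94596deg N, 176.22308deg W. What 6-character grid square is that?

AQ10vw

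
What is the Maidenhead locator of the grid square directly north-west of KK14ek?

KK14dl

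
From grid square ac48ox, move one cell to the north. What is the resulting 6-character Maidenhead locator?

AC49oa

Latitude subsquare x = 23; +1 → 24, wraps to 0 = a, carry into square.
Latitude square 8; +1 → 9.
The longitude characters are unchanged.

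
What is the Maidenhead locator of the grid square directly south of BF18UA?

BF17ux

Latitude subsquare a = 0; −1 → -1, wraps to 23 = x, carry into square.
Latitude square 8; −1 → 7.
The longitude characters are unchanged.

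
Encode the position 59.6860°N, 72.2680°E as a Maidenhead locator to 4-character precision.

MO69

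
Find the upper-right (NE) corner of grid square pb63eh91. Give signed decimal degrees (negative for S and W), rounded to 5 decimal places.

-76.70000, 132.41667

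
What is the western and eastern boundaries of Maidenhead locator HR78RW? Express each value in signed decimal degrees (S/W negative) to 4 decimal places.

-24.5833, -24.5000

Field H=7, R=17: +7·20° lon, +17·10° lat → SW at lon -40°, lat 80°.
Square 7, 8: +7·2° lon, +8·1° lat → SW at lon -26°, lat 88°.
Subsquare r=17, w=22: +17·0.0833333° lon, +22·0.0416667° lat → SW at lon -24.5833°, lat 88.9167°.
Cell spans 0.0833333° lon × 0.0416667° lat.
west -24.5833, east -24.5000.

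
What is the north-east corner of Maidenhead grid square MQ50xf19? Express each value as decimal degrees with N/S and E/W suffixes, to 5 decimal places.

70.25000° N, 71.93333° E

Field M=12, Q=16: +12·20° lon, +16·10° lat → SW at lon 60°, lat 70°.
Square 5, 0: +5·2° lon, +0·1° lat → SW at lon 70°, lat 70°.
Subsquare x=23, f=5: +23·0.0833333° lon, +5·0.0416667° lat → SW at lon 71.9167°, lat 70.2083°.
Extended square 1, 9: +1·0.00833333° lon, +9·0.00416667° lat → SW at lon 71.925°, lat 70.2458°.
Cell spans 0.00833333° lon × 0.00416667° lat. NE corner is SW corner plus one full cell.
latitude 70.25000° N, longitude 71.93333° E.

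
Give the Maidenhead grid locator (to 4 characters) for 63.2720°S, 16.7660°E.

JC86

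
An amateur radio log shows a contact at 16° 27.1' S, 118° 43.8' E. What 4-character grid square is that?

Shift to the Maidenhead origin (180°W, 90°S): lon 298.73, lat 73.55.
Field (20°×10°, letters A–R): lon ⌊298.73/20⌋ = 14 → O; lat ⌊73.55/10⌋ = 7 → H.
Square (2°×1°, digits 0–9): lon ⌊18.73/2⌋ = 9; lat ⌊3.55/1⌋ = 3.

OH93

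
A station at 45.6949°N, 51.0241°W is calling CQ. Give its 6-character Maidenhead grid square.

Add 180° to longitude and 90° to latitude: 128.9759, 135.6949.
Field (20°×10°, letters A–R): 128.9759/20 → 6 → G, 135.6949/10 → 13 → N; chars GN.
Square (2°×1°, digits 0–9): 8.9759/2 → 4, 5.6949/1 → 5; chars 45.
Subsquare (5′×2.5′, letters a–x): 0.9759/0.0833333 → 11 → l, 0.6949/0.0416667 → 16 → q; chars lq.

GN45lq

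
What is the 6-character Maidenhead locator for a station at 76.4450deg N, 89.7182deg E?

Offset from 180°W / 90°S: lon 269.7182°, lat 166.4450°.
Field: lon ⌊269.7182/20⌋ = 13 → N; lat ⌊166.4450/10⌋ = 16 → Q.
Square: lon ⌊9.7182/2⌋ = 4; lat ⌊6.4450/1⌋ = 6.
Subsquare: lon ⌊1.7182/0.0833333⌋ = 20 → u; lat ⌊0.4450/0.0416667⌋ = 10 → k.

NQ46uk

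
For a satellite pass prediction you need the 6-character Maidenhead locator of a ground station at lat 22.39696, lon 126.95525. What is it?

Shift to the Maidenhead origin (180°W, 90°S): lon 306.9552, lat 112.3970.
Field: lon ⌊306.9552/20⌋ = 15 → P; lat ⌊112.3970/10⌋ = 11 → L.
Square: lon ⌊6.9552/2⌋ = 3; lat ⌊2.3970/1⌋ = 2.
Subsquare: lon ⌊0.9552/0.0833333⌋ = 11 → l; lat ⌊0.3970/0.0416667⌋ = 9 → j.

PL32lj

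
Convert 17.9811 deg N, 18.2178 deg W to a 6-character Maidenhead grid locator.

IK07vx

Offset from 180°W / 90°S: lon 161.7822°, lat 107.9811°.
Field (20°×10°, letters A–R): lon ⌊161.7822/20⌋ = 8 → I; lat ⌊107.9811/10⌋ = 10 → K.
Square (2°×1°, digits 0–9): lon ⌊1.7822/2⌋ = 0; lat ⌊7.9811/1⌋ = 7.
Subsquare (5′×2.5′, letters a–x): lon ⌊1.7822/0.0833333⌋ = 21 → v; lat ⌊0.9811/0.0416667⌋ = 23 → x.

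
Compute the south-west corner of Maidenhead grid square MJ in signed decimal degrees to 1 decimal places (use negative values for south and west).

0.0, 60.0

Field M=12, J=9: +12·20° lon, +9·10° lat → SW at lon 60°, lat 0°.
latitude 0.0, longitude 60.0.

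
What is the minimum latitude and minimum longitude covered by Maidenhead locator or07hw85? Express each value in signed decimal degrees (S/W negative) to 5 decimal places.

Field O=14, R=17: +14·20° lon, +17·10° lat → SW at lon 100°, lat 80°.
Square 0, 7: +0·2° lon, +7·1° lat → SW at lon 100°, lat 87°.
Subsquare h=7, w=22: +7·0.0833333° lon, +22·0.0416667° lat → SW at lon 100.583°, lat 87.9167°.
Extended square 8, 5: +8·0.00833333° lon, +5·0.00416667° lat → SW at lon 100.65°, lat 87.9375°.
latitude 87.93750, longitude 100.65000.

87.93750, 100.65000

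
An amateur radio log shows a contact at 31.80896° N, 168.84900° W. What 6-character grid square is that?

Offset from 180°W / 90°S: lon 11.1510°, lat 121.8090°.
Field: 11.1510/20 → 0 → A, 121.8090/10 → 12 → M; chars AM.
Square: 11.1510/2 → 5, 1.8090/1 → 1; chars 51.
Subsquare: 1.1510/0.0833333 → 13 → n, 0.8090/0.0416667 → 19 → t; chars nt.

AM51nt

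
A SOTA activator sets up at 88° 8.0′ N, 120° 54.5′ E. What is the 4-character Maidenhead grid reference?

Offset from 180°W / 90°S: lon 300.91°, lat 178.13°.
Field: 300.91/20 → 15 → P, 178.13/10 → 17 → R; chars PR.
Square: 0.91/2 → 0, 8.13/1 → 8; chars 08.

PR08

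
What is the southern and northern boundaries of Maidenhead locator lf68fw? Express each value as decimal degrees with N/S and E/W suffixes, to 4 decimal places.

Field L=11, F=5: +11·20° lon, +5·10° lat → SW at lon 40°, lat -40°.
Square 6, 8: +6·2° lon, +8·1° lat → SW at lon 52°, lat -32°.
Subsquare f=5, w=22: +5·0.0833333° lon, +22·0.0416667° lat → SW at lon 52.4167°, lat -31.0833°.
Cell spans 0.0833333° lon × 0.0416667° lat.
south 31.0833° S, north 31.0417° S.

31.0833° S, 31.0417° S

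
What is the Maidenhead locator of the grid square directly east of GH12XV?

GH22av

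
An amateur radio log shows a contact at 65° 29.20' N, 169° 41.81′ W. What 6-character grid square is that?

Offset from 180°W / 90°S: lon 10.3032°, lat 155.4867°.
Field (20°×10°, letters A–R): 10.3032/20 → 0 → A, 155.4867/10 → 15 → P; chars AP.
Square (2°×1°, digits 0–9): 10.3032/2 → 5, 5.4867/1 → 5; chars 55.
Subsquare (5′×2.5′, letters a–x): 0.3032/0.0833333 → 3 → d, 0.4867/0.0416667 → 11 → l; chars dl.

AP55dl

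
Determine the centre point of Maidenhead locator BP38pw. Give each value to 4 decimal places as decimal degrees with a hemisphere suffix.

68.9375° N, 152.7083° W

Field B=1, P=15: +1·20° lon, +15·10° lat → SW at lon -160°, lat 60°.
Square 3, 8: +3·2° lon, +8·1° lat → SW at lon -154°, lat 68°.
Subsquare p=15, w=22: +15·0.0833333° lon, +22·0.0416667° lat → SW at lon -152.75°, lat 68.9167°.
Cell spans 0.0833333° lon × 0.0416667° lat. Centre is SW corner plus half of each.
latitude 68.9375° N, longitude 152.7083° W.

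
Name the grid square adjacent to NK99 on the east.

Longitude square 9; +1 → 10, wraps to 0, carry into field.
Longitude field N = 13; +1 → 14 = O.
The latitude characters are unchanged.

OK09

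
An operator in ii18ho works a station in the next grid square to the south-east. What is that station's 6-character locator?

II18in

Longitude subsquare h = 7; +1 → 8 = i.
Latitude subsquare o = 14; −1 → 13 = n.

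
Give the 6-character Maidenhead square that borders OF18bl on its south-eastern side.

Longitude subsquare b = 1; +1 → 2 = c.
Latitude subsquare l = 11; −1 → 10 = k.

OF18ck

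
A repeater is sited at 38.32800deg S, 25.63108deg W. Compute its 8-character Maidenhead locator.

HF71eq41

Offset from 180°W / 90°S: lon 154.36892°, lat 51.67200°.
Field: lon ⌊154.36892/20⌋ = 7 → H; lat ⌊51.67200/10⌋ = 5 → F.
Square: lon ⌊14.36892/2⌋ = 7; lat ⌊1.67200/1⌋ = 1.
Subsquare: lon ⌊0.36892/0.0833333⌋ = 4 → e; lat ⌊0.67200/0.0416667⌋ = 16 → q.
Extended square: lon ⌊0.03559/0.00833333⌋ = 4; lat ⌊0.00533/0.00416667⌋ = 1.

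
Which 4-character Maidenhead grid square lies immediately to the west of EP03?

DP93

Longitude square 0; −1 → -1, wraps to 9, carry into field.
Longitude field E = 4; −1 → 3 = D.
The latitude characters are unchanged.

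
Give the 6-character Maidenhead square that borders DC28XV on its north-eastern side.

DC38aw

Longitude subsquare x = 23; +1 → 24, wraps to 0 = a, carry into square.
Longitude square 2; +1 → 3.
Latitude subsquare v = 21; +1 → 22 = w.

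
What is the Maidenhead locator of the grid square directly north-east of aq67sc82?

AQ67sc93

Longitude extended square 8; +1 → 9.
Latitude extended square 2; +1 → 3.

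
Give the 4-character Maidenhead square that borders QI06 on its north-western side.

Longitude square 0; −1 → -1, wraps to 9, carry into field.
Longitude field Q = 16; −1 → 15 = P.
Latitude square 6; +1 → 7.

PI97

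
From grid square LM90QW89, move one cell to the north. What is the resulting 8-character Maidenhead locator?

LM90qx80

Latitude extended square 9; +1 → 10, wraps to 0, carry into subsquare.
Latitude subsquare w = 22; +1 → 23 = x.
The longitude characters are unchanged.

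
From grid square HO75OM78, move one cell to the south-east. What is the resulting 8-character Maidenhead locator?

Longitude extended square 7; +1 → 8.
Latitude extended square 8; −1 → 7.

HO75om87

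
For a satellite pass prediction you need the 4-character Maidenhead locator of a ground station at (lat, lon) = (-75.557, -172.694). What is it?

Shift to the Maidenhead origin (180°W, 90°S): lon 7.31, lat 14.44.
Field (20°×10°, letters A–R): lon ⌊7.31/20⌋ = 0 → A; lat ⌊14.44/10⌋ = 1 → B.
Square (2°×1°, digits 0–9): lon ⌊7.31/2⌋ = 3; lat ⌊4.44/1⌋ = 4.

AB34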